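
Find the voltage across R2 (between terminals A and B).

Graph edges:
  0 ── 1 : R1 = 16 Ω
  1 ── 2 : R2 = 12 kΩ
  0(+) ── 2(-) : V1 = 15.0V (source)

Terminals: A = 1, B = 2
R1 and R2 are in series across V1 (node 0 → node 1 → node 2), and the output A–B is taken across R2, so this is a voltage divider.
Series current: I = V1/(R1 + R2) = 15/(16 + 12000) = 15/12020 = 0.001248 A
V_R2 = I × R2 = V1 × R2/(R1 + R2) = 15 × 12000/12020 = 14.98 V

Final answer: 14.98 V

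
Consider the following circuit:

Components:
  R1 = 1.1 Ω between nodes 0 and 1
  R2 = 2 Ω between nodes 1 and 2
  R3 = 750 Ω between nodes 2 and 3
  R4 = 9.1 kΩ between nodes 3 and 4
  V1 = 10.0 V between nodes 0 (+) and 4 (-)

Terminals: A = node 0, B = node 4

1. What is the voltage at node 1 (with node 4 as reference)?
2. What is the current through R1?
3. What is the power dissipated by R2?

Nodal analysis, taking node 4 as the 0 V reference.
Source V1 fixes V_0 = 10 V.
KCL at each unknown node (sum of currents leaving = 0; resistances in Ω):
  Node 1: (V_1 - 10)/1.1 + (V_1 - V_2)/2 = 0
  Node 2: (V_2 - V_1)/2 + (V_2 - V_3)/750 = 0
  Node 3: (V_3 - V_2)/750 + (V_3 - 0)/9100 = 0
Collecting terms (coefficients in siemens):
  1.409·V_1 - 0.5·V_2 = 9.091
  0.5013·V_2 - 0.5·V_1 - 0.001333·V_3 = 0
  0.001443·V_3 - 0.001333·V_2 = 0
Solving these 3 simultaneous equations (Gaussian elimination) gives:
  V_1 = 9.999 V, V_2 = 9.997 V, V_3 = 9.236 V
Part 1:
  Read off the nodal solution: V_1 = 9.999 V
Part 2:
  I_R1 = (V_0 - V_1)/R1 = (10 - 9.999)/1.1 = 0.001015 A
  Magnitude: I_R1 = 0.001015 A
Part 3:
  I_R2 = (V_1 - V_2)/R2 = (9.999 - 9.997)/2 = 0.001015 A
  P_R2 = I_R2² × R2 = (0.001015)² × 2 = 0.00000206 W

Final answers:
1. V_1 = 9.999 V
2. I_R1 = 0.001015 A
3. P_R2 = 2.06e-06 W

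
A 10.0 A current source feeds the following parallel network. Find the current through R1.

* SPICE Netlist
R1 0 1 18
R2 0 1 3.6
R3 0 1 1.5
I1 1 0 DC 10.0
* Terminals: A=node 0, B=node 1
All resistors sit directly between nodes 0 and 1, so they are in parallel and share one voltage V; the full source current 10 A splits among them.
1/R_par = 1/18 + 1/3.6 + 1/1.5 = 1 S  =>  R_par = 1 Ω
V = I × R_par = 10 × 1 = 10 V
I_R1 = V/R1 = 10/18 = 0.5556 A

Final answer: 0.5556 A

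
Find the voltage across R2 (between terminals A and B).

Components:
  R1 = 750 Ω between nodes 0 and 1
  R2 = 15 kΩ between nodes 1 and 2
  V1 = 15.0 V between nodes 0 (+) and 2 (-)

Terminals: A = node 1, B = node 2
R1 and R2 are in series across V1 (node 0 → node 1 → node 2), and the output A–B is taken across R2, so this is a voltage divider.
Series current: I = V1/(R1 + R2) = 15/(750 + 15000) = 15/15750 = 0.0009524 A
V_R2 = I × R2 = V1 × R2/(R1 + R2) = 15 × 15000/15750 = 14.29 V

Final answer: 14.29 V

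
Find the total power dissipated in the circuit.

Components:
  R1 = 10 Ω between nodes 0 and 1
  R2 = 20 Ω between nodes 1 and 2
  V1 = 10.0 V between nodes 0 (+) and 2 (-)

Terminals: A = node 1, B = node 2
Nodal analysis, taking node 2 as the 0 V reference.
Source V1 fixes V_0 = 10 V.
KCL at each unknown node (sum of currents leaving = 0; resistances in Ω):
  Node 1: (V_1 - 10)/10 + (V_1 - 0)/20 = 0
Collecting terms: 0.15 × V_1 = 1  =>  V_1 = 6.667 V
Power in each resistor, P = (ΔV)²/R:
  P_R1 = (10 - 6.667)²/10 = 1.111 W
  P_R2 = (6.667 - 0)²/20 = 2.222 W
P_total = P_R1 + P_R2 = 3.333 W

Final answer: 3.333 W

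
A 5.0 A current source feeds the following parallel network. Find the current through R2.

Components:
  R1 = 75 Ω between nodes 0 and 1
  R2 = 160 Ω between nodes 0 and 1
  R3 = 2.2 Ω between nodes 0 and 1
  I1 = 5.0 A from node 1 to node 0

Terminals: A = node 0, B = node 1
All resistors sit directly between nodes 0 and 1, so they are in parallel and share one voltage V; the full source current 5 A splits among them.
1/R_par = 1/75 + 1/160 + 1/2.2 = 0.4741 S  =>  R_par = 2.109 Ω
V = I × R_par = 5 × 2.109 = 10.55 V
I_R2 = V/R2 = 10.55/160 = 0.06591 A

Final answer: 0.06591 A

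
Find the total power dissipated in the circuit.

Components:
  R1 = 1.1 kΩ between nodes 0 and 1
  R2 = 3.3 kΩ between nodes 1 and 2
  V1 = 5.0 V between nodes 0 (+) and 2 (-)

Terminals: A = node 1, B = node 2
Nodal analysis, taking node 2 as the 0 V reference.
Source V1 fixes V_0 = 5 V.
KCL at each unknown node (sum of currents leaving = 0; resistances in Ω):
  Node 1: (V_1 - 5)/1100 + (V_1 - 0)/3300 = 0
Collecting terms: 0.001212 × V_1 = 0.004545  =>  V_1 = 3.75 V
Power in each resistor, P = (ΔV)²/R:
  P_R1 = (5 - 3.75)²/1100 = 0.00142 W
  P_R2 = (3.75 - 0)²/3300 = 0.004261 W
P_total = P_R1 + P_R2 = 0.005682 W

Final answer: 0.005682 W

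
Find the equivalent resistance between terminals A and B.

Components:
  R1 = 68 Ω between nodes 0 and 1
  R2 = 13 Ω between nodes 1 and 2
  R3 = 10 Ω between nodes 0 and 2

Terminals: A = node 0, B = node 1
Reduce the network between node 0 (A) and node 1 (B) by series/parallel combination:
  Rs1 = R3 + R2 (series, joined only at node 2) = 10 + 13 = 23 Ω
  Rp1 = R1 ‖ Rs1 (parallel, both between nodes 0 and 1) = 1/(1/68 + 1/23) = 17.19 Ω
R_eq = 17.19 Ω

Final answer: 17.19 Ω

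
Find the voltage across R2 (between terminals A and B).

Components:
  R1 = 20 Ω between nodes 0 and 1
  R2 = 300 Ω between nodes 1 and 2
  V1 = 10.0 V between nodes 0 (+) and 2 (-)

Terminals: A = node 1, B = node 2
R1 and R2 are in series across V1 (node 0 → node 1 → node 2), and the output A–B is taken across R2, so this is a voltage divider.
Series current: I = V1/(R1 + R2) = 10/(20 + 300) = 10/320 = 0.03125 A
V_R2 = I × R2 = V1 × R2/(R1 + R2) = 10 × 300/320 = 9.375 V

Final answer: 9.375 V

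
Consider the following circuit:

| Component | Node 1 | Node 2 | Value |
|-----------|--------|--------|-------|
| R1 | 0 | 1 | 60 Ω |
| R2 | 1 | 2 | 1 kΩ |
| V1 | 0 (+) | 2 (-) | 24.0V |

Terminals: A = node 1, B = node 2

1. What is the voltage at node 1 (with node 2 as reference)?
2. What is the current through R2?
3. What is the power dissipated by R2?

Nodal analysis, taking node 2 as the 0 V reference.
Source V1 fixes V_0 = 24 V.
KCL at each unknown node (sum of currents leaving = 0; resistances in Ω):
  Node 1: (V_1 - 24)/60 + (V_1 - 0)/1000 = 0
Collecting terms: 0.01767 × V_1 = 0.4  =>  V_1 = 22.64 V
Part 1:
  Read off the nodal solution: V_1 = 22.64 V
Part 2:
  I_R2 = (V_1 - V_2)/R2 = (22.64 - 0)/1000 = 0.02264 A
  Magnitude: I_R2 = 0.02264 A
Part 3:
  I_R2 = (V_1 - V_2)/R2 = (22.64 - 0)/1000 = 0.02264 A
  P_R2 = I_R2² × R2 = (0.02264)² × 1000 = 0.5126 W

Final answers:
1. V_1 = 22.64 V
2. I_R2 = 0.02264 A
3. P_R2 = 0.5126 W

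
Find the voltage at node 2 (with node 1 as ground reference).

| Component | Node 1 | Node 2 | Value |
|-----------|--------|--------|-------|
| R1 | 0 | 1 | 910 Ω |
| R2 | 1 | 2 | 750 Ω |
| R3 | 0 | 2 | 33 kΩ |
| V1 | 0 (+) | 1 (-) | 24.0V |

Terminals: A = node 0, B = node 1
Nodal analysis, taking node 1 as the 0 V reference.
Source V1 fixes V_0 = 24 V.
KCL at each unknown node (sum of currents leaving = 0; resistances in Ω):
  Node 2: (V_2 - 0)/750 + (V_2 - 24)/33000 = 0
Collecting terms: 0.001364 × V_2 = 0.0007273  =>  V_2 = 0.5333 V
The requested potential is V_2 = 0.5333 V.

Final answer: V_2 = 0.5333 V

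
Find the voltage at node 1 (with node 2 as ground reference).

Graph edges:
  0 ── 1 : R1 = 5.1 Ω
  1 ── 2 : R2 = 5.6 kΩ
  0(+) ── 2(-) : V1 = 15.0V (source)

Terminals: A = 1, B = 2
Nodal analysis, taking node 2 as the 0 V reference.
Source V1 fixes V_0 = 15 V.
KCL at each unknown node (sum of currents leaving = 0; resistances in Ω):
  Node 1: (V_1 - 15)/5.1 + (V_1 - 0)/5600 = 0
Collecting terms: 0.1963 × V_1 = 2.941  =>  V_1 = 14.99 V
The requested potential is V_1 = 14.99 V.

Final answer: V_1 = 14.99 V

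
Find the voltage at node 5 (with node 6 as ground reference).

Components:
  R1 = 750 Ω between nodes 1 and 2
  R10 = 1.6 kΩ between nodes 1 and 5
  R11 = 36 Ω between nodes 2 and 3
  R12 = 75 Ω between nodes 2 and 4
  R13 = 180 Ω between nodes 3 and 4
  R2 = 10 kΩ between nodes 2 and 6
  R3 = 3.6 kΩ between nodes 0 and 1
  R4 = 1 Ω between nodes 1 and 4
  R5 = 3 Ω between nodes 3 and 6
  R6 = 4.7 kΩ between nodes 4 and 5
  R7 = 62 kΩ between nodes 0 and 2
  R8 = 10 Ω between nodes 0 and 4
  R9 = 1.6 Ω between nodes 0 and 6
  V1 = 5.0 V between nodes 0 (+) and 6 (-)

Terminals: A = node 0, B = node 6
Nodal analysis, taking node 6 as the 0 V reference.
Source V1 fixes V_0 = 5 V.
KCL at each unknown node (sum of currents leaving = 0; resistances in Ω):
  Node 1: (V_1 - V_2)/750 + (V_1 - 5)/3600 + (V_1 - V_4)/1 + (V_1 - V_5)/1600 = 0
  Node 2: (V_2 - V_1)/750 + (V_2 - 0)/10000 + (V_2 - 5)/62000 + (V_2 - V_3)/36 + (V_2 - V_4)/75 = 0
  Node 3: (V_3 - 0)/3 + (V_3 - V_2)/36 + (V_3 - V_4)/180 = 0
  Node 4: (V_4 - V_1)/1 + (V_4 - V_5)/4700 + (V_4 - 5)/10 + (V_4 - V_2)/75 + (V_4 - V_3)/180 = 0
  Node 5: (V_5 - V_4)/4700 + (V_5 - V_1)/1600 = 0
Collecting terms (coefficients in siemens):
  1.002·V_1 - 0.001333·V_2 - 1·V_4 - 0.000625·V_5 = 0.001389
  0.04256·V_2 - 0.001333·V_1 - 0.02778·V_3 - 0.01333·V_4 = 0.00008065
  0.3667·V_3 - 0.02778·V_2 - 0.005556·V_4 = 0
  1.119·V_4 - 1·V_1 - 0.01333·V_2 - 0.005556·V_3 - 0.0002128·V_5 = 0.5
  0.0008378·V_5 - 0.000625·V_1 - 0.0002128·V_4 = 0
Solving these 5 simultaneous equations (Gaussian elimination) gives:
  V_1 = 4.365 V, V_2 = 1.631 V, V_3 = 0.1897 V, V_4 = 4.368 V
  V_5 = 4.366 V
The requested potential is V_5 = 4.366 V.

Final answer: V_5 = 4.366 V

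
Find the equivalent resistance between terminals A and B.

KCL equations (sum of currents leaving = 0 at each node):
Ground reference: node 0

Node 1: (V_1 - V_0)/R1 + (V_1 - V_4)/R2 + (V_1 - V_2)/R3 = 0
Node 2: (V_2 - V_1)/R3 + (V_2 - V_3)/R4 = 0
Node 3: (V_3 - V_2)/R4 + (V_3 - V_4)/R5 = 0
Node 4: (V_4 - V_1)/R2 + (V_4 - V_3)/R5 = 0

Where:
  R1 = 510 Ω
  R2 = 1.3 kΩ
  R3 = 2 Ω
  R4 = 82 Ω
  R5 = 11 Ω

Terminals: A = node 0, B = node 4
Reduce the network between node 0 (A) and node 4 (B) by series/parallel combination:
  Rs1 = R3 + R4 (series, joined only at node 2) = 2 + 82 = 84 Ω
  Rs2 = R5 + Rs1 (series, joined only at node 3) = 11 + 84 = 95 Ω
  Rp1 = R2 ‖ Rs2 (parallel, both between nodes 1 and 4) = 1/(1/1300 + 1/95) = 88.53 Ω
  Rs3 = R1 + Rp1 (series, joined only at node 1) = 510 + 88.53 = 598.5 Ω
R_eq = 598.5 Ω

Final answer: 598.5 Ω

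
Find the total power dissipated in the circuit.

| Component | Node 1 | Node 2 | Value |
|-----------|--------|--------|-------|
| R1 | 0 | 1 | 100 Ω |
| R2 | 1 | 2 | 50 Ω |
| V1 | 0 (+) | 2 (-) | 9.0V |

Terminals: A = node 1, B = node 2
Nodal analysis, taking node 2 as the 0 V reference.
Source V1 fixes V_0 = 9 V.
KCL at each unknown node (sum of currents leaving = 0; resistances in Ω):
  Node 1: (V_1 - 9)/100 + (V_1 - 0)/50 = 0
Collecting terms: 0.03 × V_1 = 0.09  =>  V_1 = 3 V
Power in each resistor, P = (ΔV)²/R:
  P_R1 = (9 - 3)²/100 = 0.36 W
  P_R2 = (3 - 0)²/50 = 0.18 W
P_total = P_R1 + P_R2 = 0.54 W

Final answer: 0.54 W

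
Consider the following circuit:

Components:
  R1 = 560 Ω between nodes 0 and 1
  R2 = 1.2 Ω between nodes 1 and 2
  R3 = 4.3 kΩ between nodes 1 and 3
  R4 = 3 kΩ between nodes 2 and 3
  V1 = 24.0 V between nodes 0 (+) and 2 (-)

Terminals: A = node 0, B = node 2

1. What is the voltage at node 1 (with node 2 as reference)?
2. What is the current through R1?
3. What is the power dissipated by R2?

Nodal analysis, taking node 2 as the 0 V reference.
Source V1 fixes V_0 = 24 V.
KCL at each unknown node (sum of currents leaving = 0; resistances in Ω):
  Node 1: (V_1 - 24)/560 + (V_1 - 0)/1.2 + (V_1 - V_3)/4300 = 0
  Node 3: (V_3 - V_1)/4300 + (V_3 - 0)/3000 = 0
Collecting terms (coefficients in siemens):
  0.8354·V_1 - 0.0002326·V_3 = 0.04286
  0.0005659·V_3 - 0.0002326·V_1 = 0
Determinant D = (0.8354)(0.0005659) - (-0.0002326)(-0.0002326) = 0.0004727
V_1 = [(0.04286)(0.0005659) - (-0.0002326)(0)]/D = 0.05131 V
V_3 = [(0.8354)(0) - (0.04286)(-0.0002326)]/D = 0.02109 V
Part 1:
  Read off the nodal solution: V_1 = 0.05131 V
Part 2:
  I_R1 = (V_0 - V_1)/R1 = (24 - 0.05131)/560 = 0.04277 A
  Magnitude: I_R1 = 0.04277 A
Part 3:
  I_R2 = (V_1 - V_2)/R2 = (0.05131 - 0)/1.2 = 0.04276 A
  P_R2 = I_R2² × R2 = (0.04276)² × 1.2 = 0.002194 W

Final answers:
1. V_1 = 0.05131 V
2. I_R1 = 0.04277 A
3. P_R2 = 0.002194 W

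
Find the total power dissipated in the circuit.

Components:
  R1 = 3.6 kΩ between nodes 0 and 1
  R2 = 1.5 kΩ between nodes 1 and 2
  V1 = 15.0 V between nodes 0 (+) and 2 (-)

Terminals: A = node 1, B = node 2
Nodal analysis, taking node 2 as the 0 V reference.
Source V1 fixes V_0 = 15 V.
KCL at each unknown node (sum of currents leaving = 0; resistances in Ω):
  Node 1: (V_1 - 15)/3600 + (V_1 - 0)/1500 = 0
Collecting terms: 0.0009444 × V_1 = 0.004167  =>  V_1 = 4.412 V
Power in each resistor, P = (ΔV)²/R:
  P_R1 = (15 - 4.412)²/3600 = 0.03114 W
  P_R2 = (4.412 - 0)²/1500 = 0.01298 W
P_total = P_R1 + P_R2 = 0.04412 W

Final answer: 0.04412 W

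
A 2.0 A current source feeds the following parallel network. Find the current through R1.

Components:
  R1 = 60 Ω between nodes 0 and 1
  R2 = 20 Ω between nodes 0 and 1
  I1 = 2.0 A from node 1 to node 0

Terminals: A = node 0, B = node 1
All resistors sit directly between nodes 0 and 1, so they are in parallel and share one voltage V; the full source current 2 A splits among them.
1/R_par = 1/60 + 1/20 = 0.06667 S  =>  R_par = 15 Ω
V = I × R_par = 2 × 15 = 30 V
I_R1 = V/R1 = 30/60 = 0.5 A

Final answer: 0.5 A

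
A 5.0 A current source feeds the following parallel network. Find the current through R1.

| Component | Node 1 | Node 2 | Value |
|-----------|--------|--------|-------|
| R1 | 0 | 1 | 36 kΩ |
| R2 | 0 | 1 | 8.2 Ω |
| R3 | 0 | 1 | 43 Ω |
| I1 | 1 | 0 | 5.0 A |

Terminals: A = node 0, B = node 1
All resistors sit directly between nodes 0 and 1, so they are in parallel and share one voltage V; the full source current 5 A splits among them.
1/R_par = 1/36000 + 1/8.2 + 1/43 = 0.1452 S  =>  R_par = 6.885 Ω
V = I × R_par = 5 × 6.885 = 34.43 V
I_R1 = V/R1 = 34.43/36000 = 0.0009563 A

Final answer: 0.0009563 A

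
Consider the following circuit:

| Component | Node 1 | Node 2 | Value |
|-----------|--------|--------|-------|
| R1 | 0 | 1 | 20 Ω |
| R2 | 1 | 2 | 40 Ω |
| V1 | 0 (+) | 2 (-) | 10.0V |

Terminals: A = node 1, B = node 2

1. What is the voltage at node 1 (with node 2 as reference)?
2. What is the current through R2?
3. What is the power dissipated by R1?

Nodal analysis, taking node 2 as the 0 V reference.
Source V1 fixes V_0 = 10 V.
KCL at each unknown node (sum of currents leaving = 0; resistances in Ω):
  Node 1: (V_1 - 10)/20 + (V_1 - 0)/40 = 0
Collecting terms: 0.075 × V_1 = 0.5  =>  V_1 = 6.667 V
Part 1:
  Read off the nodal solution: V_1 = 6.667 V
Part 2:
  I_R2 = (V_1 - V_2)/R2 = (6.667 - 0)/40 = 0.1667 A
  Magnitude: I_R2 = 0.1667 A
Part 3:
  I_R1 = (V_0 - V_1)/R1 = (10 - 6.667)/20 = 0.1667 A
  P_R1 = I_R1² × R1 = (0.1667)² × 20 = 0.5556 W

Final answers:
1. V_1 = 6.667 V
2. I_R2 = 0.1667 A
3. P_R1 = 0.5556 W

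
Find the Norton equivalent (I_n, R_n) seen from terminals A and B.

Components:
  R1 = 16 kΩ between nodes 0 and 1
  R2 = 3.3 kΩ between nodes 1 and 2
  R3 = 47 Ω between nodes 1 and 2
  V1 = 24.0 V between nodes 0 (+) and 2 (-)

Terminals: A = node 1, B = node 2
Find the Thévenin equivalent first; then I_n = V_th/R_th and R_n = R_th.
Step 1 — V_th is the open-circuit voltage V_A - V_B (nothing connected across the terminals).
Nodal analysis, taking node 2 as the 0 V reference.
Source V1 fixes V_0 = 24 V.
KCL at each unknown node (sum of currents leaving = 0; resistances in Ω):
  Node 1: (V_1 - 24)/16000 + (V_1 - 0)/3300 + (V_1 - 0)/47 = 0
Collecting terms: 0.02164 × V_1 = 0.0015  =>  V_1 = 0.06931 V
V_th = V_1 - V_2 = 0.06931 - 0 = 0.06931 V
Step 2 — R_th: zero the source — replace V1 by a short circuit (node 2 merges into node 0) — and find the resistance seen between A (node 1) and B (node 0).
Reduce the network between node 1 (A) and node 0 (B) by series/parallel combination:
  Rp1 = R1 ‖ R2 ‖ R3 (parallel, all between nodes 0 and 1) = 1/(1/16000 + 1/3300 + 1/47) = 46.21 Ω
R_th = 46.21 Ω
I_n = V_th/R_th = 0.06931/46.21 = 0.0015 A, and R_n = R_th = 46.21 Ω

Final answer: I_n = 0.0015 A, R_n = 46.21 Ω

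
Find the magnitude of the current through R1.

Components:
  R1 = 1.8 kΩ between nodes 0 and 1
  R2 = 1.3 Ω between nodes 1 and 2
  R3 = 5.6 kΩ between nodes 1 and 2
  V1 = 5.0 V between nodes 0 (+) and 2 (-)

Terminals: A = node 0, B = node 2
Nodal analysis, taking node 2 as the 0 V reference.
Source V1 fixes V_0 = 5 V.
KCL at each unknown node (sum of currents leaving = 0; resistances in Ω):
  Node 1: (V_1 - 5)/1800 + (V_1 - 0)/1.3 + (V_1 - 0)/5600 = 0
Collecting terms: 0.77 × V_1 = 0.002778  =>  V_1 = 0.003608 V
I_R1 = (V_0 - V_1)/R1 = (5 - 0.003608)/1800 = 0.002776 A
|I_R1| = 0.002776 A

Final answer: |I_R1| = 0.002776 A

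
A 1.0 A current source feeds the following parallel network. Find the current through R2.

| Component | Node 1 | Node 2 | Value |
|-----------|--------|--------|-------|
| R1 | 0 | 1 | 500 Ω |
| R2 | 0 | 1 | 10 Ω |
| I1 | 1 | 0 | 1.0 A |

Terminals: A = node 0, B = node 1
All resistors sit directly between nodes 0 and 1, so they are in parallel and share one voltage V; the full source current 1 A splits among them.
1/R_par = 1/500 + 1/10 = 0.102 S  =>  R_par = 9.804 Ω
V = I × R_par = 1 × 9.804 = 9.804 V
I_R2 = V/R2 = 9.804/10 = 0.9804 A

Final answer: 0.9804 A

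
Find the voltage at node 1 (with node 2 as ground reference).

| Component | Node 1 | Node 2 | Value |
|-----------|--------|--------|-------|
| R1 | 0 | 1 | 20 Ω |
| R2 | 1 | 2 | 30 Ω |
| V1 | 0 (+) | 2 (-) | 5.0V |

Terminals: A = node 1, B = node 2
Nodal analysis, taking node 2 as the 0 V reference.
Source V1 fixes V_0 = 5 V.
KCL at each unknown node (sum of currents leaving = 0; resistances in Ω):
  Node 1: (V_1 - 5)/20 + (V_1 - 0)/30 = 0
Collecting terms: 0.08333 × V_1 = 0.25  =>  V_1 = 3 V
The requested potential is V_1 = 3 V.

Final answer: V_1 = 3 V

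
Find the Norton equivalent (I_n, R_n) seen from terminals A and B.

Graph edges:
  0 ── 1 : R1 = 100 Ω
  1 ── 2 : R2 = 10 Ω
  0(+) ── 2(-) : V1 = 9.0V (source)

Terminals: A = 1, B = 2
Find the Thévenin equivalent first; then I_n = V_th/R_th and R_n = R_th.
Step 1 — V_th is the open-circuit voltage V_A - V_B (nothing connected across the terminals).
Nodal analysis, taking node 2 as the 0 V reference.
Source V1 fixes V_0 = 9 V.
KCL at each unknown node (sum of currents leaving = 0; resistances in Ω):
  Node 1: (V_1 - 9)/100 + (V_1 - 0)/10 = 0
Collecting terms: 0.11 × V_1 = 0.09  =>  V_1 = 0.8182 V
V_th = V_1 - V_2 = 0.8182 - 0 = 0.8182 V
Step 2 — R_th: zero the source — replace V1 by a short circuit (node 2 merges into node 0) — and find the resistance seen between A (node 1) and B (node 0).
Reduce the network between node 1 (A) and node 0 (B) by series/parallel combination:
  Rp1 = R1 ‖ R2 (parallel, both between nodes 0 and 1) = 1/(1/100 + 1/10) = 9.091 Ω
R_th = 9.091 Ω
I_n = V_th/R_th = 0.8182/9.091 = 0.09 A, and R_n = R_th = 9.091 Ω

Final answer: I_n = 0.09 A, R_n = 9.091 Ω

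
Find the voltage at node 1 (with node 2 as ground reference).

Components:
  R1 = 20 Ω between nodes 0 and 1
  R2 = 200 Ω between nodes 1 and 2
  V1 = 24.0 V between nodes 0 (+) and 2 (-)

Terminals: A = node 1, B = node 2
Nodal analysis, taking node 2 as the 0 V reference.
Source V1 fixes V_0 = 24 V.
KCL at each unknown node (sum of currents leaving = 0; resistances in Ω):
  Node 1: (V_1 - 24)/20 + (V_1 - 0)/200 = 0
Collecting terms: 0.055 × V_1 = 1.2  =>  V_1 = 21.82 V
The requested potential is V_1 = 21.82 V.

Final answer: V_1 = 21.82 V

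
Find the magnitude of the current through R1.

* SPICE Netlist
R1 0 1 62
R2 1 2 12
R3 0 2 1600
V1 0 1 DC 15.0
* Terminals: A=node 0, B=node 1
Nodal analysis, taking node 1 as the 0 V reference.
Source V1 fixes V_0 = 15 V.
KCL at each unknown node (sum of currents leaving = 0; resistances in Ω):
  Node 2: (V_2 - 0)/12 + (V_2 - 15)/1600 = 0
Collecting terms: 0.08396 × V_2 = 0.009375  =>  V_2 = 0.1117 V
I_R1 = (V_0 - V_1)/R1 = (15 - 0)/62 = 0.2419 A
|I_R1| = 0.2419 A

Final answer: |I_R1| = 0.2419 A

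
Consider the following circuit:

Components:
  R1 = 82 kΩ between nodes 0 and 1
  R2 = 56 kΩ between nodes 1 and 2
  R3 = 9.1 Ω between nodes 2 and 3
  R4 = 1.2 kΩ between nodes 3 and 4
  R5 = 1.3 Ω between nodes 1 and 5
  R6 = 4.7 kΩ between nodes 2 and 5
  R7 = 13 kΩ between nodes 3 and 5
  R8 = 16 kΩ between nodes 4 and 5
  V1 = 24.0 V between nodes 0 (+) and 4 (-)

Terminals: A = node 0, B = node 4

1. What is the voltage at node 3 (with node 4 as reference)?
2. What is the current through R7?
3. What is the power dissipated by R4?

Nodal analysis, taking node 4 as the 0 V reference.
Source V1 fixes V_0 = 24 V.
KCL at each unknown node (sum of currents leaving = 0; resistances in Ω):
  Node 1: (V_1 - 24)/82000 + (V_1 - V_2)/56000 + (V_1 - V_5)/1.3 = 0
  Node 2: (V_2 - V_1)/56000 + (V_2 - V_3)/9.1 + (V_2 - V_5)/4700 = 0
  Node 3: (V_3 - V_2)/9.1 + (V_3 - 0)/1200 + (V_3 - V_5)/13000 = 0
  Node 5: (V_5 - V_1)/1.3 + (V_5 - V_2)/4700 + (V_5 - V_3)/13000 + (V_5 - 0)/16000 = 0
Collecting terms (coefficients in siemens):
  0.7693·V_1 - 0.00001786·V_2 - 0.7692·V_5 = 0.0002927
  0.1101·V_2 - 0.00001786·V_1 - 0.1099·V_3 - 0.0002128·V_5 = 0
  0.1108·V_3 - 0.1099·V_2 - 0.00007692·V_5 = 0
  0.7696·V_5 - 0.7692·V_1 - 0.0002128·V_2 - 0.00007692·V_3 = 0
Solving these 4 simultaneous equations (Gaussian elimination) gives:
  V_1 = 0.9789 V, V_2 = 0.265 V, V_3 = 0.2635 V, V_5 = 0.9786 V
Part 1:
  Read off the nodal solution: V_3 = 0.2635 V
Part 2:
  I_R7 = (V_3 - V_5)/R7 = (0.2635 - 0.9786)/13000 = -0.00005501 A
  Magnitude: I_R7 = 0.00005501 A
Part 3:
  I_R4 = (V_3 - V_4)/R4 = (0.2635 - 0)/1200 = 0.0002196 A
  P_R4 = I_R4² × R4 = (0.0002196)² × 1200 = 0.00005786 W

Final answers:
1. V_3 = 0.2635 V
2. I_R7 = 5.501e-05 A
3. P_R4 = 5.786e-05 W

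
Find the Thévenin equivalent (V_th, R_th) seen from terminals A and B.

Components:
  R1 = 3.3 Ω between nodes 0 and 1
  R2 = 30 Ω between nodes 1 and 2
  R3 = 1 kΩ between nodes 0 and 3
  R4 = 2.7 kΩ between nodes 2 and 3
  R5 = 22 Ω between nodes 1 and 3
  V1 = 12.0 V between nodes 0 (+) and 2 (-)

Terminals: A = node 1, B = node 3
Step 1 — V_th is the open-circuit voltage V_A - V_B (nothing connected across the terminals).
Nodal analysis, taking node 2 as the 0 V reference.
Source V1 fixes V_0 = 12 V.
KCL at each unknown node (sum of currents leaving = 0; resistances in Ω):
  Node 1: (V_1 - 12)/3.3 + (V_1 - 0)/30 + (V_1 - V_3)/22 = 0
  Node 3: (V_3 - 12)/1000 + (V_3 - 0)/2700 + (V_3 - V_1)/22 = 0
Collecting terms (coefficients in siemens):
  0.3818·V_1 - 0.04545·V_3 = 3.636
  0.04682·V_3 - 0.04545·V_1 = 0.012
Determinant D = (0.3818)(0.04682) - (-0.04545)(-0.04545) = 0.01581
V_1 = [(3.636)(0.04682) - (-0.04545)(0.012)]/D = 10.8 V
V_3 = [(0.3818)(0.012) - (3.636)(-0.04545)]/D = 10.74 V
V_th = V_1 - V_3 = 10.8 - 10.74 = 0.05988 V
Step 2 — R_th: zero the source — replace V1 by a short circuit (node 2 merges into node 0) — and find the resistance seen between A (node 1) and B (node 3).
Reduce the network between node 1 (A) and node 3 (B) by series/parallel combination:
  Rp1 = R1 ‖ R2 (parallel, both between nodes 0 and 1) = 1/(1/3.3 + 1/30) = 2.973 Ω
  Rp2 = R3 ‖ R4 (parallel, both between nodes 0 and 3) = 1/(1/1000 + 1/2700) = 729.7 Ω
  Rs1 = Rp1 + Rp2 (series, joined only at node 0) = 2.973 + 729.7 = 732.7 Ω
  Rp3 = R5 ‖ Rs1 (parallel, both between nodes 1 and 3) = 1/(1/22 + 1/732.7) = 21.36 Ω
R_th = 21.36 Ω

Final answer: V_th = 0.05988 V, R_th = 21.36 Ω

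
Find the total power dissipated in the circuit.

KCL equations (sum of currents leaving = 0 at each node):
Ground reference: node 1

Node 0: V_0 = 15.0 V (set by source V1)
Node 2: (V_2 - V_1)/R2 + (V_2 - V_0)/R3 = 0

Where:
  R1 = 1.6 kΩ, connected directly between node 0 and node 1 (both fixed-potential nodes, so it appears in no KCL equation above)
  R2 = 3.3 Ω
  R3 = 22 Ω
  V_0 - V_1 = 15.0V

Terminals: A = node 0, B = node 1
Nodal analysis, taking node 1 as the 0 V reference.
Source V1 fixes V_0 = 15 V.
KCL at each unknown node (sum of currents leaving = 0; resistances in Ω):
  Node 2: (V_2 - 0)/3.3 + (V_2 - 15)/22 = 0
Collecting terms: 0.3485 × V_2 = 0.6818  =>  V_2 = 1.957 V
Power in each resistor, P = (ΔV)²/R:
  P_R1 = (15 - 0)²/1600 = 0.1406 W
  P_R2 = (0 - 1.957)²/3.3 = 1.16 W
  P_R3 = (15 - 1.957)²/22 = 7.733 W
P_total = P_R1 + P_R2 + P_R3 = 9.034 W

Final answer: 9.034 W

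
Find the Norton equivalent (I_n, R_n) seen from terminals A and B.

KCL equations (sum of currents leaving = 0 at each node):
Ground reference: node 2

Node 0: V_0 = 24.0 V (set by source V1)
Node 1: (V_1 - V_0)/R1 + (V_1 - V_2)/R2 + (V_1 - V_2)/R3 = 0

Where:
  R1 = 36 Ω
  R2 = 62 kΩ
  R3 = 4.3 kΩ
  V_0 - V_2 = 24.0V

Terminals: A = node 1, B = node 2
Find the Thévenin equivalent first; then I_n = V_th/R_th and R_n = R_th.
Step 1 — V_th is the open-circuit voltage V_A - V_B (nothing connected across the terminals).
Nodal analysis, taking node 2 as the 0 V reference.
Source V1 fixes V_0 = 24 V.
KCL at each unknown node (sum of currents leaving = 0; resistances in Ω):
  Node 1: (V_1 - 24)/36 + (V_1 - 0)/62000 + (V_1 - 0)/4300 = 0
Collecting terms: 0.02803 × V_1 = 0.6667  =>  V_1 = 23.79 V
V_th = V_1 - V_2 = 23.79 - 0 = 23.79 V
Step 2 — R_th: zero the source — replace V1 by a short circuit (node 2 merges into node 0) — and find the resistance seen between A (node 1) and B (node 0).
Reduce the network between node 1 (A) and node 0 (B) by series/parallel combination:
  Rp1 = R1 ‖ R2 ‖ R3 (parallel, all between nodes 0 and 1) = 1/(1/36 + 1/62000 + 1/4300) = 35.68 Ω
R_th = 35.68 Ω
I_n = V_th/R_th = 23.79/35.68 = 0.6667 A, and R_n = R_th = 35.68 Ω

Final answer: I_n = 0.6667 A, R_n = 35.68 Ω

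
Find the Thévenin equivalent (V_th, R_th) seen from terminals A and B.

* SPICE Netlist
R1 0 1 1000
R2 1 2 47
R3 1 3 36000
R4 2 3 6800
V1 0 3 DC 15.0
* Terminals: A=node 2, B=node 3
Step 1 — V_th is the open-circuit voltage V_A - V_B (nothing connected across the terminals).
Nodal analysis, taking node 3 as the 0 V reference.
Source V1 fixes V_0 = 15 V.
KCL at each unknown node (sum of currents leaving = 0; resistances in Ω):
  Node 1: (V_1 - 15)/1000 + (V_1 - V_2)/47 + (V_1 - 0)/36000 = 0
  Node 2: (V_2 - V_1)/47 + (V_2 - 0)/6800 = 0
Collecting terms (coefficients in siemens):
  0.0223·V_1 - 0.02128·V_2 = 0.015
  0.02142·V_2 - 0.02128·V_1 = 0
Determinant D = (0.0223)(0.02142) - (-0.02128)(-0.02128) = 0.00002515
V_1 = [(0.015)(0.02142) - (-0.02128)(0)]/D = 12.78 V
V_2 = [(0.0223)(0) - (0.015)(-0.02128)]/D = 12.69 V
V_th = V_2 - V_3 = 12.69 - 0 = 12.69 V
Step 2 — R_th: zero the source — replace V1 by a short circuit (node 3 merges into node 0) — and find the resistance seen between A (node 2) and B (node 0).
Reduce the network between node 2 (A) and node 0 (B) by series/parallel combination:
  Rp1 = R1 ‖ R3 (parallel, both between nodes 0 and 1) = 1/(1/1000 + 1/36000) = 973 Ω
  Rs1 = R2 + Rp1 (series, joined only at node 1) = 47 + 973 = 1020 Ω
  Rp2 = R4 ‖ Rs1 (parallel, both between nodes 0 and 2) = 1/(1/6800 + 1/1020) = 886.9 Ω
R_th = 886.9 Ω

Final answer: V_th = 12.69 V, R_th = 886.9 Ω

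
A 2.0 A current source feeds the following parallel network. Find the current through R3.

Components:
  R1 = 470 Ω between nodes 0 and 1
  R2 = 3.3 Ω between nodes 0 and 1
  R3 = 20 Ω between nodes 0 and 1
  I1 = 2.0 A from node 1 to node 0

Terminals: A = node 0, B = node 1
All resistors sit directly between nodes 0 and 1, so they are in parallel and share one voltage V; the full source current 2 A splits among them.
1/R_par = 1/470 + 1/3.3 + 1/20 = 0.3552 S  =>  R_par = 2.816 Ω
V = I × R_par = 2 × 2.816 = 5.631 V
I_R3 = V/R3 = 5.631/20 = 0.2816 A

Final answer: 0.2816 A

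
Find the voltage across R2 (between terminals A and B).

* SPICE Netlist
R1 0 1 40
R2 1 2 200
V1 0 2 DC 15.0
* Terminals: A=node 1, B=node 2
R1 and R2 are in series across V1 (node 0 → node 1 → node 2), and the output A–B is taken across R2, so this is a voltage divider.
Series current: I = V1/(R1 + R2) = 15/(40 + 200) = 15/240 = 0.0625 A
V_R2 = I × R2 = V1 × R2/(R1 + R2) = 15 × 200/240 = 12.5 V

Final answer: 12.5 V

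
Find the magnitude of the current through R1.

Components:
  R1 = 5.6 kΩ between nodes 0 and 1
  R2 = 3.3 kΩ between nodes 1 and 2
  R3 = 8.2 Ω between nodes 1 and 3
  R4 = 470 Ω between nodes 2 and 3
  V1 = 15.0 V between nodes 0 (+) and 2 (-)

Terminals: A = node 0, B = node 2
Nodal analysis, taking node 2 as the 0 V reference.
Source V1 fixes V_0 = 15 V.
KCL at each unknown node (sum of currents leaving = 0; resistances in Ω):
  Node 1: (V_1 - 15)/5600 + (V_1 - 0)/3300 + (V_1 - V_3)/8.2 = 0
  Node 3: (V_3 - V_1)/8.2 + (V_3 - 0)/470 = 0
Collecting terms (coefficients in siemens):
  0.1224·V_1 - 0.122·V_3 = 0.002679
  0.1241·V_3 - 0.122·V_1 = 0
Determinant D = (0.1224)(0.1241) - (-0.122)(-0.122) = 0.0003192
V_1 = [(0.002679)(0.1241) - (-0.122)(0)]/D = 1.041 V
V_3 = [(0.1224)(0) - (0.002679)(-0.122)]/D = 1.023 V
I_R1 = (V_0 - V_1)/R1 = (15 - 1.041)/5600 = 0.002493 A
|I_R1| = 0.002493 A

Final answer: |I_R1| = 0.002493 A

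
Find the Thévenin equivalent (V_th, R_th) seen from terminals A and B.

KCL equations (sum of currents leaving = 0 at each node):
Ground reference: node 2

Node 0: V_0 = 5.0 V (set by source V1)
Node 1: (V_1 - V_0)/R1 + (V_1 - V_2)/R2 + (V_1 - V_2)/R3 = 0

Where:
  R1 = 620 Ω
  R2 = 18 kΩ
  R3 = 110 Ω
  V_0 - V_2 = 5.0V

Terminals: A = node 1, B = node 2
Step 1 — V_th is the open-circuit voltage V_A - V_B (nothing connected across the terminals).
Nodal analysis, taking node 2 as the 0 V reference.
Source V1 fixes V_0 = 5 V.
KCL at each unknown node (sum of currents leaving = 0; resistances in Ω):
  Node 1: (V_1 - 5)/620 + (V_1 - 0)/18000 + (V_1 - 0)/110 = 0
Collecting terms: 0.01076 × V_1 = 0.008065  =>  V_1 = 0.7495 V
V_th = V_1 - V_2 = 0.7495 - 0 = 0.7495 V
Step 2 — R_th: zero the source — replace V1 by a short circuit (node 2 merges into node 0) — and find the resistance seen between A (node 1) and B (node 0).
Reduce the network between node 1 (A) and node 0 (B) by series/parallel combination:
  Rp1 = R1 ‖ R2 ‖ R3 (parallel, all between nodes 0 and 1) = 1/(1/620 + 1/18000 + 1/110) = 92.94 Ω
R_th = 92.94 Ω

Final answer: V_th = 0.7495 V, R_th = 92.94 Ω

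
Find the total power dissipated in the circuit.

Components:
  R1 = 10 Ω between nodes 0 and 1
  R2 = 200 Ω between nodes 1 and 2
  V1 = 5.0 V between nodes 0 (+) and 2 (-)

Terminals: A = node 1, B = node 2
Nodal analysis, taking node 2 as the 0 V reference.
Source V1 fixes V_0 = 5 V.
KCL at each unknown node (sum of currents leaving = 0; resistances in Ω):
  Node 1: (V_1 - 5)/10 + (V_1 - 0)/200 = 0
Collecting terms: 0.105 × V_1 = 0.5  =>  V_1 = 4.762 V
Power in each resistor, P = (ΔV)²/R:
  P_R1 = (5 - 4.762)²/10 = 0.005669 W
  P_R2 = (4.762 - 0)²/200 = 0.1134 W
P_total = P_R1 + P_R2 = 0.119 W

Final answer: 0.119 W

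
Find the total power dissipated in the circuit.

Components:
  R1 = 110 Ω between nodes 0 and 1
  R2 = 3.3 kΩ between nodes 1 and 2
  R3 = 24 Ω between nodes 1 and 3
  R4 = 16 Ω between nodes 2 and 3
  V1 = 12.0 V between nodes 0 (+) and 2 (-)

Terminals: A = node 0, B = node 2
Nodal analysis, taking node 2 as the 0 V reference.
Source V1 fixes V_0 = 12 V.
KCL at each unknown node (sum of currents leaving = 0; resistances in Ω):
  Node 1: (V_1 - 12)/110 + (V_1 - 0)/3300 + (V_1 - V_3)/24 = 0
  Node 3: (V_3 - V_1)/24 + (V_3 - 0)/16 = 0
Collecting terms (coefficients in siemens):
  0.05106·V_1 - 0.04167·V_3 = 0.1091
  0.1042·V_3 - 0.04167·V_1 = 0
Determinant D = (0.05106)(0.1042) - (-0.04167)(-0.04167) = 0.003583
V_1 = [(0.1091)(0.1042) - (-0.04167)(0)]/D = 3.172 V
V_3 = [(0.05106)(0) - (0.1091)(-0.04167)]/D = 1.269 V
Power in each resistor, P = (ΔV)²/R:
  P_R1 = (12 - 3.172)²/110 = 0.7085 W
  P_R2 = (3.172 - 0)²/3300 = 0.003049 W
  P_R3 = (3.172 - 1.269)²/24 = 0.1509 W
  P_R4 = (0 - 1.269)²/16 = 0.1006 W
P_total = P_R1 + P_R2 + P_R3 + P_R4 = 0.9631 W

Final answer: 0.9631 W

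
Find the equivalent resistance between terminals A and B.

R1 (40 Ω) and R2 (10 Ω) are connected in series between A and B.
Reduce the network between node 0 (A) and node 2 (B) by series/parallel combination:
  Rs1 = R1 + R2 (series, joined only at node 1) = 40 + 10 = 50 Ω
R_eq = 50 Ω

Final answer: 50 Ω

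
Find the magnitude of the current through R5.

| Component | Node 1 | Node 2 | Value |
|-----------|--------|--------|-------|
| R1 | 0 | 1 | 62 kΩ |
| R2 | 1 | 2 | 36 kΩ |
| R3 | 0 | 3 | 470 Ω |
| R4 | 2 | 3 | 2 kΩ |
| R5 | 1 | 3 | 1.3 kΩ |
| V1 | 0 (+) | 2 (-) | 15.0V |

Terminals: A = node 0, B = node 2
Nodal analysis, taking node 2 as the 0 V reference.
Source V1 fixes V_0 = 15 V.
KCL at each unknown node (sum of currents leaving = 0; resistances in Ω):
  Node 1: (V_1 - 15)/62000 + (V_1 - 0)/36000 + (V_1 - V_3)/1300 = 0
  Node 3: (V_3 - 15)/470 + (V_3 - 0)/2000 + (V_3 - V_1)/1300 = 0
Collecting terms (coefficients in siemens):
  0.0008131·V_1 - 0.0007692·V_3 = 0.0002419
  0.003397·V_3 - 0.0007692·V_1 = 0.03191
Determinant D = (0.0008131)(0.003397) - (-0.0007692)(-0.0007692) = 0.00000217
V_1 = [(0.0002419)(0.003397) - (-0.0007692)(0.03191)]/D = 11.69 V
V_3 = [(0.0008131)(0.03191) - (0.0002419)(-0.0007692)]/D = 12.04 V
I_R5 = (V_1 - V_3)/R5 = (11.69 - 12.04)/1300 = -0.0002713 A
|I_R5| = 0.0002713 A

Final answer: |I_R5| = 0.0002713 A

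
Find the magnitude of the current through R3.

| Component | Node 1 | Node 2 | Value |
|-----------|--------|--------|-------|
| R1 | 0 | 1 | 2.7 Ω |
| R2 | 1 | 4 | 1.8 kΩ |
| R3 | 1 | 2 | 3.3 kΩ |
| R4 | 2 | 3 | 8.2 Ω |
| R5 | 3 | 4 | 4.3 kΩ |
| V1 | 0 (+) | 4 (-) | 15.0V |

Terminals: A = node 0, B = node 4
Nodal analysis, taking node 4 as the 0 V reference.
Source V1 fixes V_0 = 15 V.
KCL at each unknown node (sum of currents leaving = 0; resistances in Ω):
  Node 1: (V_1 - 15)/2.7 + (V_1 - 0)/1800 + (V_1 - V_2)/3300 = 0
  Node 2: (V_2 - V_1)/3300 + (V_2 - V_3)/8.2 = 0
  Node 3: (V_3 - V_2)/8.2 + (V_3 - 0)/4300 = 0
Collecting terms (coefficients in siemens):
  0.3712·V_1 - 0.000303·V_2 = 5.556
  0.1223·V_2 - 0.000303·V_1 - 0.122·V_3 = 0
  0.1222·V_3 - 0.122·V_2 = 0
Solving these 3 simultaneous equations (Gaussian elimination) gives:
  V_1 = 14.97 V, V_2 = 8.478 V, V_3 = 8.462 V
I_R3 = (V_1 - V_2)/R3 = (14.97 - 8.478)/3300 = 0.001968 A
|I_R3| = 0.001968 A

Final answer: |I_R3| = 0.001968 A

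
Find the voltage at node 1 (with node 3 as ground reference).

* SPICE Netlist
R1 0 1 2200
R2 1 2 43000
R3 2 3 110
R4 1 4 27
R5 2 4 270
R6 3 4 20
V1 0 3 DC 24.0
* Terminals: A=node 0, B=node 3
Nodal analysis, taking node 3 as the 0 V reference.
Source V1 fixes V_0 = 24 V.
KCL at each unknown node (sum of currents leaving = 0; resistances in Ω):
  Node 1: (V_1 - 24)/2200 + (V_1 - V_2)/43000 + (V_1 - V_4)/27 = 0
  Node 2: (V_2 - V_1)/43000 + (V_2 - 0)/110 + (V_2 - V_4)/270 = 0
  Node 4: (V_4 - V_1)/27 + (V_4 - V_2)/270 + (V_4 - 0)/20 = 0
Collecting terms (coefficients in siemens):
  0.03751·V_1 - 0.00002326·V_2 - 0.03704·V_4 = 0.01091
  0.01282·V_2 - 0.00002326·V_1 - 0.003704·V_4 = 0
  0.09074·V_4 - 0.03704·V_1 - 0.003704·V_2 = 0
Solving these 3 simultaneous equations (Gaussian elimination) gives:
  V_1 = 0.4911 V, V_2 = 0.05952 V, V_4 = 0.2029 V
The requested potential is V_1 = 0.4911 V.

Final answer: V_1 = 0.4911 V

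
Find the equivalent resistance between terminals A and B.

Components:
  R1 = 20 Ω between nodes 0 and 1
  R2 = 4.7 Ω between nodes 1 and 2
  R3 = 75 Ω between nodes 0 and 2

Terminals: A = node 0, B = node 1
Reduce the network between node 0 (A) and node 1 (B) by series/parallel combination:
  Rs1 = R3 + R2 (series, joined only at node 2) = 75 + 4.7 = 79.7 Ω
  Rp1 = R1 ‖ Rs1 (parallel, both between nodes 0 and 1) = 1/(1/20 + 1/79.7) = 15.99 Ω
R_eq = 15.99 Ω

Final answer: 15.99 Ω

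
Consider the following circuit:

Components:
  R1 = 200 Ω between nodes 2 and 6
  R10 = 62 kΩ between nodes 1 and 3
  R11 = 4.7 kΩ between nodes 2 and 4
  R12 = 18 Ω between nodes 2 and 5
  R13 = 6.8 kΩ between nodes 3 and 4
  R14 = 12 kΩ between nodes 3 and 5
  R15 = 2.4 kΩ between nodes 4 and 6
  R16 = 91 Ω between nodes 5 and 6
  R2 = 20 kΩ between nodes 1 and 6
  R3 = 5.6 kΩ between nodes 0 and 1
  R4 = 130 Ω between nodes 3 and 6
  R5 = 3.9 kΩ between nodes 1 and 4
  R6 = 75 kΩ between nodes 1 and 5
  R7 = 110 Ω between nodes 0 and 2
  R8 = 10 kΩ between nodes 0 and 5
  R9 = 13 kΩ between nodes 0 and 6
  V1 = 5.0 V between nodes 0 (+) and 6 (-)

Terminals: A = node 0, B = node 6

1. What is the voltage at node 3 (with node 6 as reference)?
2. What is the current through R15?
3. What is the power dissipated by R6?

Nodal analysis, taking node 6 as the 0 V reference.
Source V1 fixes V_0 = 5 V.
KCL at each unknown node (sum of currents leaving = 0; resistances in Ω):
  Node 1: (V_1 - 0)/20000 + (V_1 - 5)/5600 + (V_1 - V_4)/3900 + (V_1 - V_5)/75000 + (V_1 - V_3)/62000 = 0
  Node 2: (V_2 - 0)/200 + (V_2 - 5)/110 + (V_2 - V_4)/4700 + (V_2 - V_5)/18 = 0
  Node 3: (V_3 - 0)/130 + (V_3 - V_1)/62000 + (V_3 - V_4)/6800 + (V_3 - V_5)/12000 = 0
  Node 4: (V_4 - V_1)/3900 + (V_4 - V_2)/4700 + (V_4 - V_3)/6800 + (V_4 - 0)/2400 = 0
  Node 5: (V_5 - V_1)/75000 + (V_5 - 5)/10000 + (V_5 - V_2)/18 + (V_5 - V_3)/12000 + (V_5 - 0)/91 = 0
Collecting terms (coefficients in siemens):
  0.0005144·V_1 - 0.00001613·V_3 - 0.0002564·V_4 - 0.00001333·V_5 = 0.0008929
  0.06986·V_2 - 0.0002128·V_4 - 0.05556·V_5 = 0.04545
  0.007939·V_3 - 0.00001613·V_1 - 0.0001471·V_4 - 0.00008333·V_5 = 0
  0.001033·V_4 - 0.0002564·V_1 - 0.0002128·V_2 - 0.0001471·V_3 = 0
  0.06674·V_5 - 0.00001333·V_1 - 0.05556·V_2 - 0.00008333·V_3 = 0.0005
Solving these 5 simultaneous equations (Gaussian elimination) gives:
  V_1 = 2.262 V, V_2 = 1.952 V, V_3 = 0.0397 V, V_4 = 0.9694 V
  V_5 = 1.633 V
Part 1:
  Read off the nodal solution: V_3 = 0.0397 V
Part 2:
  I_R15 = (V_4 - V_6)/R15 = (0.9694 - 0)/2400 = 0.0004039 A
  Magnitude: I_R15 = 0.0004039 A
Part 3:
  I_R6 = (V_1 - V_5)/R6 = (2.262 - 1.633)/75000 = 0.000008389 A
  P_R6 = I_R6² × R6 = (0.000008389)² × 75000 = 0.000005278 W

Final answers:
1. V_3 = 0.0397 V
2. I_R15 = 0.0004039 A
3. P_R6 = 5.278e-06 W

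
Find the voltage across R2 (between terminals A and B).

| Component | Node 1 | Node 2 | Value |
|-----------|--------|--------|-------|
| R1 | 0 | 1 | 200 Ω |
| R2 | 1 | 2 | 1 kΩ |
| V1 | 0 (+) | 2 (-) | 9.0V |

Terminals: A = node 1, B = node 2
R1 and R2 are in series across V1 (node 0 → node 1 → node 2), and the output A–B is taken across R2, so this is a voltage divider.
Series current: I = V1/(R1 + R2) = 9/(200 + 1000) = 9/1200 = 0.0075 A
V_R2 = I × R2 = V1 × R2/(R1 + R2) = 9 × 1000/1200 = 7.5 V

Final answer: 7.5 V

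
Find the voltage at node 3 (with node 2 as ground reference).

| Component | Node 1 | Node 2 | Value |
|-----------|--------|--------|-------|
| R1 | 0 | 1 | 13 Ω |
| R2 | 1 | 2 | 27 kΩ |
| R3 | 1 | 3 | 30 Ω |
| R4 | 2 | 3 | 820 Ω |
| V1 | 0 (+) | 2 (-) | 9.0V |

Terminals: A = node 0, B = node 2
Nodal analysis, taking node 2 as the 0 V reference.
Source V1 fixes V_0 = 9 V.
KCL at each unknown node (sum of currents leaving = 0; resistances in Ω):
  Node 1: (V_1 - 9)/13 + (V_1 - 0)/27000 + (V_1 - V_3)/30 = 0
  Node 3: (V_3 - V_1)/30 + (V_3 - 0)/820 = 0
Collecting terms (coefficients in siemens):
  0.1103·V_1 - 0.03333·V_3 = 0.6923
  0.03455·V_3 - 0.03333·V_1 = 0
Determinant D = (0.1103)(0.03455) - (-0.03333)(-0.03333) = 0.0027
V_1 = [(0.6923)(0.03455) - (-0.03333)(0)]/D = 8.86 V
V_3 = [(0.1103)(0) - (0.6923)(-0.03333)]/D = 8.548 V
The requested potential is V_3 = 8.548 V.

Final answer: V_3 = 8.548 V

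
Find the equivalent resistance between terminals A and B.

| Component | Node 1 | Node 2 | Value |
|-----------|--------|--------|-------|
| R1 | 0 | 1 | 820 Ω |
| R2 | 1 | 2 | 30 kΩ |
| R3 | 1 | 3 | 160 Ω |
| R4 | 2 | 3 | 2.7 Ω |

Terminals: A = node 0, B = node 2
Reduce the network between node 0 (A) and node 2 (B) by series/parallel combination:
  Rs1 = R3 + R4 (series, joined only at node 3) = 160 + 2.7 = 162.7 Ω
  Rp1 = R2 ‖ Rs1 (parallel, both between nodes 1 and 2) = 1/(1/30000 + 1/162.7) = 161.8 Ω
  Rs2 = R1 + Rp1 (series, joined only at node 1) = 820 + 161.8 = 981.8 Ω
R_eq = 981.8 Ω

Final answer: 981.8 Ω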